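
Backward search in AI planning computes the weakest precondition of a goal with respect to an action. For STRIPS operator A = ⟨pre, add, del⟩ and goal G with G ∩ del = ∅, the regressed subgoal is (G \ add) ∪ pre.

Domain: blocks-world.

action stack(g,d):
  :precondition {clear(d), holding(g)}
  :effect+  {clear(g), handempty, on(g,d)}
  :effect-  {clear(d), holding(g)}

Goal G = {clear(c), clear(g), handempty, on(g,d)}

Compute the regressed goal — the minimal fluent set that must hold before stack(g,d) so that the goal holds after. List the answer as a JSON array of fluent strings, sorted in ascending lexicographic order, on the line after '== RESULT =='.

Regress:
  G ∩ del = {}  (empty — regression defined)
  G \ add = {clear(c), clear(g), handempty, on(g,d)} \ {clear(g), handempty, on(g,d)} = {clear(c)}
  ∪ pre   = {clear(c)} ∪ {clear(d), holding(g)}
          = {clear(c), clear(d), holding(g)}

== RESULT ==
["clear(c)", "clear(d)", "holding(g)"]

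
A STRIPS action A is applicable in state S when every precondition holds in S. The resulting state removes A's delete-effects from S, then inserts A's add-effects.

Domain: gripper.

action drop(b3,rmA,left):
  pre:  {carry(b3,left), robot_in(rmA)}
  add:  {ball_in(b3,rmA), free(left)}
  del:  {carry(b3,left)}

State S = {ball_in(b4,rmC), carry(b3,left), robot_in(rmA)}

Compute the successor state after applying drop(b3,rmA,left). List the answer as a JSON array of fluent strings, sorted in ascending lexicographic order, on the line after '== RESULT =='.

Progress:
  pre ⊆ S: {carry(b3,left), robot_in(rmA)} ⊆ S  — applicable
  S \ del = {ball_in(b4,rmC), robot_in(rmA)}
  ∪ add   = {ball_in(b3,rmA), ball_in(b4,rmC), free(left), robot_in(rmA)}

== RESULT ==
["ball_in(b3,rmA)", "ball_in(b4,rmC)", "free(left)", "robot_in(rmA)"]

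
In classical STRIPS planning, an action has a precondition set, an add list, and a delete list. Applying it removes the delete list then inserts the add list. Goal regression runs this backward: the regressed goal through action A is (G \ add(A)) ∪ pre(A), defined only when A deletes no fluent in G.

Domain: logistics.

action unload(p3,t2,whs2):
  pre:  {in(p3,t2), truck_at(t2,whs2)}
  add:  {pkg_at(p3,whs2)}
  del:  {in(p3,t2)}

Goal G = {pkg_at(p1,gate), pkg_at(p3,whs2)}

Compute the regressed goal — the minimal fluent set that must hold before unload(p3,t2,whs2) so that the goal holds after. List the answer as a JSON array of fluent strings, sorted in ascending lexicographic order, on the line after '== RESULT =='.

Regress:
  G ∩ del = {}  (empty — regression defined)
  G \ add = {pkg_at(p1,gate), pkg_at(p3,whs2)} \ {pkg_at(p3,whs2)} = {pkg_at(p1,gate)}
  ∪ pre   = {pkg_at(p1,gate)} ∪ {in(p3,t2), truck_at(t2,whs2)}
          = {in(p3,t2), pkg_at(p1,gate), truck_at(t2,whs2)}

== RESULT ==
["in(p3,t2)", "pkg_at(p1,gate)", "truck_at(t2,whs2)"]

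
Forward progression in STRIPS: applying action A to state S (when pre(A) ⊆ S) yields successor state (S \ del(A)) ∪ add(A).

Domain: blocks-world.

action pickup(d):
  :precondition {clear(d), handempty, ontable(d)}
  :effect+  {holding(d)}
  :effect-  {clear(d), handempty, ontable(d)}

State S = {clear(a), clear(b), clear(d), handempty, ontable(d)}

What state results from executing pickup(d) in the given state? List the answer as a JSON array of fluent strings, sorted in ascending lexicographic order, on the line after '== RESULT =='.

Compute (S \ del) ∪ add:
  pre ⊆ S: {clear(d), handempty, ontable(d)} ⊆ S  — applicable
  S \ del = {clear(a), clear(b)}
  ∪ add   = {clear(a), clear(b), holding(d)}

== RESULT ==
["clear(a)", "clear(b)", "holding(d)"]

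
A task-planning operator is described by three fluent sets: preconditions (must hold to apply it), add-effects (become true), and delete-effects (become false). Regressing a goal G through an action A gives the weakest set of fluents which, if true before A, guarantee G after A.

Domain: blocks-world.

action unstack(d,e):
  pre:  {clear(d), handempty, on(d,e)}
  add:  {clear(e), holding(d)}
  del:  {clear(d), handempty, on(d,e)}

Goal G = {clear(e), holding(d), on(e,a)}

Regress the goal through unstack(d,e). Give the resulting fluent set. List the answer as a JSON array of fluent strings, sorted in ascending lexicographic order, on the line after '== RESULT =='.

Regress:
  G ∩ del = {}  (empty — regression defined)
  G \ add = {clear(e), holding(d), on(e,a)} \ {clear(e), holding(d)} = {on(e,a)}
  ∪ pre   = {on(e,a)} ∪ {clear(d), handempty, on(d,e)}
          = {clear(d), handempty, on(d,e), on(e,a)}

== RESULT ==
["clear(d)", "handempty", "on(d,e)", "on(e,a)"]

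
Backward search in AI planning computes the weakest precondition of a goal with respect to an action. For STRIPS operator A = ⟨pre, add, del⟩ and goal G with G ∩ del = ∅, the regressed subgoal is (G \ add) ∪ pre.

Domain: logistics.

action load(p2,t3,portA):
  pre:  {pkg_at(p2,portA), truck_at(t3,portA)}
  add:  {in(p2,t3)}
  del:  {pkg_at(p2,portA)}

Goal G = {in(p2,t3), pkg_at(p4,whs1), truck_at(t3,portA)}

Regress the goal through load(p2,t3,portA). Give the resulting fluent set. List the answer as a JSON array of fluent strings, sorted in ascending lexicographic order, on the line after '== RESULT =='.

Regress:
  G ∩ del = {}  (empty — regression defined)
  G \ add = {in(p2,t3), pkg_at(p4,whs1), truck_at(t3,portA)} \ {in(p2,t3)} = {pkg_at(p4,whs1), truck_at(t3,portA)}
  ∪ pre   = {pkg_at(p4,whs1), truck_at(t3,portA)} ∪ {pkg_at(p2,portA), truck_at(t3,portA)}
          = {pkg_at(p2,portA), pkg_at(p4,whs1), truck_at(t3,portA)}

== RESULT ==
["pkg_at(p2,portA)", "pkg_at(p4,whs1)", "truck_at(t3,portA)"]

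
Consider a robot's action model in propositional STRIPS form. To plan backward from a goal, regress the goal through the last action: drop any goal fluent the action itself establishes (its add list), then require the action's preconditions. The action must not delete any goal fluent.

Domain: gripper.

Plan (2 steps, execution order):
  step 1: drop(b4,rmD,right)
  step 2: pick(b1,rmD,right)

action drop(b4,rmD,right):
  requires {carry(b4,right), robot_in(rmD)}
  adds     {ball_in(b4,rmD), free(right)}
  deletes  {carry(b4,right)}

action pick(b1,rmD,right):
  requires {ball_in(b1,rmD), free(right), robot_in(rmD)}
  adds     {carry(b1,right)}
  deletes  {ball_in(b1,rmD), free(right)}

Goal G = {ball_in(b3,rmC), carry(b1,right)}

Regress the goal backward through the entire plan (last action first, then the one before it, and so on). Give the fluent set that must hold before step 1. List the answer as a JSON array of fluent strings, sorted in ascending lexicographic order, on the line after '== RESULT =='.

Work backward from the goal:
  through step 2 (pick(b1,rmD,right)): drop {carry(b1,right)}, keep {ball_in(b3,rmC)}, require {ball_in(b1,rmD), free(right), robot_in(rmD)}
    → {ball_in(b1,rmD), ball_in(b3,rmC), free(right), robot_in(rmD)}
  through step 1 (drop(b4,rmD,right)): drop {free(right)}, keep {ball_in(b1,rmD), ball_in(b3,rmC), robot_in(rmD)}, require {carry(b4,right), robot_in(rmD)}
    → {ball_in(b1,rmD), ball_in(b3,rmC), carry(b4,right), robot_in(rmD)}

== RESULT ==
["ball_in(b1,rmD)", "ball_in(b3,rmC)", "carry(b4,right)", "robot_in(rmD)"]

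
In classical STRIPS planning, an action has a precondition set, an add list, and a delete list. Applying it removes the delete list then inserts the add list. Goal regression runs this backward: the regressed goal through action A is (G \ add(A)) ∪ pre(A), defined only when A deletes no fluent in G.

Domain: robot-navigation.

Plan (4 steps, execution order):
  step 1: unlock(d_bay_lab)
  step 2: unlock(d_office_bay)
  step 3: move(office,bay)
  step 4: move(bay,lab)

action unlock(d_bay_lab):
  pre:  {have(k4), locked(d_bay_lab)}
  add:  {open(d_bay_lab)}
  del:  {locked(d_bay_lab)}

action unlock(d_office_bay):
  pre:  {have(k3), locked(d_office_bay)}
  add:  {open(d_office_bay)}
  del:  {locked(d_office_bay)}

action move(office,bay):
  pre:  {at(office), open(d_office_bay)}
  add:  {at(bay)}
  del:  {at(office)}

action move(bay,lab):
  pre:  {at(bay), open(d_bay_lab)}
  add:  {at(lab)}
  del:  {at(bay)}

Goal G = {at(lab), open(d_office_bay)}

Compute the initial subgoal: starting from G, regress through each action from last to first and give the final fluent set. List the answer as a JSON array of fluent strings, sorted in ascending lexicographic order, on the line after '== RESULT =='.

Regress step by step:
  through step 4 (move(bay,lab)): drop {at(lab)}, keep {open(d_office_bay)}, require {at(bay), open(d_bay_lab)}
    → {at(bay), open(d_bay_lab), open(d_office_bay)}
  through step 3 (move(office,bay)): drop {at(bay)}, keep {open(d_bay_lab), open(d_office_bay)}, require {at(office), open(d_office_bay)}
    → {at(office), open(d_bay_lab), open(d_office_bay)}
  through step 2 (unlock(d_office_bay)): drop {open(d_office_bay)}, keep {at(office), open(d_bay_lab)}, require {have(k3), locked(d_office_bay)}
    → {at(office), have(k3), locked(d_office_bay), open(d_bay_lab)}
  through step 1 (unlock(d_bay_lab)): drop {open(d_bay_lab)}, keep {at(office), have(k3), locked(d_office_bay)}, require {have(k4), locked(d_bay_lab)}
    → {at(office), have(k3), have(k4), locked(d_bay_lab), locked(d_office_bay)}

== RESULT ==
["at(office)", "have(k3)", "have(k4)", "locked(d_bay_lab)", "locked(d_office_bay)"]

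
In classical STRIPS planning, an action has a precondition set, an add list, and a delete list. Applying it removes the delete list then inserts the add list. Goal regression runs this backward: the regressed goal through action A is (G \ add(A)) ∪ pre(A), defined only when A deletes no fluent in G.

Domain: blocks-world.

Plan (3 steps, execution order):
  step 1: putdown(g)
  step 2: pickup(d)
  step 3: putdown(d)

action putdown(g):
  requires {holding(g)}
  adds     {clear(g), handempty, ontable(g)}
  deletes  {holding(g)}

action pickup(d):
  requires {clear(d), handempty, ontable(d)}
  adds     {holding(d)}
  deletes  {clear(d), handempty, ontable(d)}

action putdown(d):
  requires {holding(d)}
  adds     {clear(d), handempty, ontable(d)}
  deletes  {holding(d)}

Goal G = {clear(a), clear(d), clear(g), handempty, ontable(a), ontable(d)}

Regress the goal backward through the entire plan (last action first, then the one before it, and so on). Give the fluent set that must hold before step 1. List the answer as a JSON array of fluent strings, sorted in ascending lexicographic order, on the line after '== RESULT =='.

Regress step by step:
  through step 3 (putdown(d)): drop {clear(d), handempty, ontable(d)}, keep {clear(a), clear(g), ontable(a)}, require {holding(d)}
    → {clear(a), clear(g), holding(d), ontable(a)}
  through step 2 (pickup(d)): drop {holding(d)}, keep {clear(a), clear(g), ontable(a)}, require {clear(d), handempty, ontable(d)}
    → {clear(a), clear(d), clear(g), handempty, ontable(a), ontable(d)}
  through step 1 (putdown(g)): drop {clear(g), handempty}, keep {clear(a), clear(d), ontable(a), ontable(d)}, require {holding(g)}
    → {clear(a), clear(d), holding(g), ontable(a), ontable(d)}

== RESULT ==
["clear(a)", "clear(d)", "holding(g)", "ontable(a)", "ontable(d)"]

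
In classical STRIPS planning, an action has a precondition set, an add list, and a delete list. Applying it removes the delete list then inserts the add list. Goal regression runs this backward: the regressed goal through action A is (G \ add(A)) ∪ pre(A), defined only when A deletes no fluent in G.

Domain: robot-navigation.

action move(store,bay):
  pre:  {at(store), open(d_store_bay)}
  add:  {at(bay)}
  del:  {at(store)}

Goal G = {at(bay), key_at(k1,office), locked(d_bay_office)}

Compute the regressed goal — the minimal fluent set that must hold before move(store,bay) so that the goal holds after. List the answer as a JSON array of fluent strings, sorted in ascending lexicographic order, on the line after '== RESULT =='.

Compute (G \ add) ∪ pre:
  G ∩ del = {}  (empty — regression defined)
  G \ add = {at(bay), key_at(k1,office), locked(d_bay_office)} \ {at(bay)} = {key_at(k1,office), locked(d_bay_office)}
  ∪ pre   = {key_at(k1,office), locked(d_bay_office)} ∪ {at(store), open(d_store_bay)}
          = {at(store), key_at(k1,office), locked(d_bay_office), open(d_store_bay)}

== RESULT ==
["at(store)", "key_at(k1,office)", "locked(d_bay_office)", "open(d_store_bay)"]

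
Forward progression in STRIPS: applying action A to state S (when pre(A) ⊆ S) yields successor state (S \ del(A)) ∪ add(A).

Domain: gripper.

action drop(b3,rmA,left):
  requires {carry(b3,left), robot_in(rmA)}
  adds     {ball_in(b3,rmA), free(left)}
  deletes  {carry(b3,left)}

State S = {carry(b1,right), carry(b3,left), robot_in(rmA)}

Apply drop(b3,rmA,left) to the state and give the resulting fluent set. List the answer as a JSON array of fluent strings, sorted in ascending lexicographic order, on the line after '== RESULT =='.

Progress:
  pre ⊆ S: {carry(b3,left), robot_in(rmA)} ⊆ S  — applicable
  S \ del = {carry(b1,right), robot_in(rmA)}
  ∪ add   = {ball_in(b3,rmA), carry(b1,right), free(left), robot_in(rmA)}

== RESULT ==
["ball_in(b3,rmA)", "carry(b1,right)", "free(left)", "robot_in(rmA)"]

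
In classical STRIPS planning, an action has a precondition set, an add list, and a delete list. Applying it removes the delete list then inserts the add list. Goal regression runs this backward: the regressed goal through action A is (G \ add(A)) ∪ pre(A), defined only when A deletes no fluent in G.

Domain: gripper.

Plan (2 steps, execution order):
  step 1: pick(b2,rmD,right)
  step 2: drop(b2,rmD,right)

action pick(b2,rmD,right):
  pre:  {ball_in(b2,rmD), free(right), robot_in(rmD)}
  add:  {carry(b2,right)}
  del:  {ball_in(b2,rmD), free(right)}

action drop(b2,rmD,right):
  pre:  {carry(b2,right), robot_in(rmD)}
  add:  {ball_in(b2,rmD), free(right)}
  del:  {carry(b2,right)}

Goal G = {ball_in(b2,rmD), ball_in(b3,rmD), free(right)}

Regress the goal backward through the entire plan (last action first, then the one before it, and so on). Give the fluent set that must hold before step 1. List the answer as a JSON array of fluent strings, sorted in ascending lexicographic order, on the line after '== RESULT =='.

Work backward from the goal:
  through step 2 (drop(b2,rmD,right)): drop {ball_in(b2,rmD), free(right)}, keep {ball_in(b3,rmD)}, require {carry(b2,right), robot_in(rmD)}
    → {ball_in(b3,rmD), carry(b2,right), robot_in(rmD)}
  through step 1 (pick(b2,rmD,right)): drop {carry(b2,right)}, keep {ball_in(b3,rmD), robot_in(rmD)}, require {ball_in(b2,rmD), free(right), robot_in(rmD)}
    → {ball_in(b2,rmD), ball_in(b3,rmD), free(right), robot_in(rmD)}

== RESULT ==
["ball_in(b2,rmD)", "ball_in(b3,rmD)", "free(right)", "robot_in(rmD)"]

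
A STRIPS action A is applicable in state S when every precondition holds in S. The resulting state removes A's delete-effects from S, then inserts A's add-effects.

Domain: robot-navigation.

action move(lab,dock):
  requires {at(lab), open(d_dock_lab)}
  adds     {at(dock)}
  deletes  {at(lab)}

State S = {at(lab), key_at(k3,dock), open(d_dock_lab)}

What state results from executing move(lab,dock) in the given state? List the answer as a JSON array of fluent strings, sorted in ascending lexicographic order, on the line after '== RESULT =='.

Progress:
  pre ⊆ S: {at(lab), open(d_dock_lab)} ⊆ S  — applicable
  S \ del = {key_at(k3,dock), open(d_dock_lab)}
  ∪ add   = {at(dock), key_at(k3,dock), open(d_dock_lab)}

== RESULT ==
["at(dock)", "key_at(k3,dock)", "open(d_dock_lab)"]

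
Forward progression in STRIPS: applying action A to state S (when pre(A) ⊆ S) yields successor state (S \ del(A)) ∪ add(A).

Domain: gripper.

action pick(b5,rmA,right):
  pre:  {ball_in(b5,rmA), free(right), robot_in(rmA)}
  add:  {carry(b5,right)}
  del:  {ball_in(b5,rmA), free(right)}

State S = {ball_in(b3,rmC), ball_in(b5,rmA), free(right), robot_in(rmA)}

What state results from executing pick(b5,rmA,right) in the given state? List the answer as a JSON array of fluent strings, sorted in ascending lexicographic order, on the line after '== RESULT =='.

Progress:
  pre ⊆ S: {ball_in(b5,rmA), free(right), robot_in(rmA)} ⊆ S  — applicable
  S \ del = {ball_in(b3,rmC), robot_in(rmA)}
  ∪ add   = {ball_in(b3,rmC), carry(b5,right), robot_in(rmA)}

== RESULT ==
["ball_in(b3,rmC)", "carry(b5,right)", "robot_in(rmA)"]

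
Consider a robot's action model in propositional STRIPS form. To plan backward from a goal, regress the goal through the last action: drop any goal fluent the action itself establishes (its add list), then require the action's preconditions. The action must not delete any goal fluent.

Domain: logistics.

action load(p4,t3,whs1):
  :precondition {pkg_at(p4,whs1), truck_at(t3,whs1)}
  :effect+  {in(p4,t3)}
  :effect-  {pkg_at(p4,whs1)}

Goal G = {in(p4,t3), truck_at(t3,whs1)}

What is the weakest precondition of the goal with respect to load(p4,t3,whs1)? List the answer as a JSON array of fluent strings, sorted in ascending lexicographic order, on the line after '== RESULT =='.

Regress:
  G ∩ del = {}  (empty — regression defined)
  G \ add = {in(p4,t3), truck_at(t3,whs1)} \ {in(p4,t3)} = {truck_at(t3,whs1)}
  ∪ pre   = {truck_at(t3,whs1)} ∪ {pkg_at(p4,whs1), truck_at(t3,whs1)}
          = {pkg_at(p4,whs1), truck_at(t3,whs1)}

== RESULT ==
["pkg_at(p4,whs1)", "truck_at(t3,whs1)"]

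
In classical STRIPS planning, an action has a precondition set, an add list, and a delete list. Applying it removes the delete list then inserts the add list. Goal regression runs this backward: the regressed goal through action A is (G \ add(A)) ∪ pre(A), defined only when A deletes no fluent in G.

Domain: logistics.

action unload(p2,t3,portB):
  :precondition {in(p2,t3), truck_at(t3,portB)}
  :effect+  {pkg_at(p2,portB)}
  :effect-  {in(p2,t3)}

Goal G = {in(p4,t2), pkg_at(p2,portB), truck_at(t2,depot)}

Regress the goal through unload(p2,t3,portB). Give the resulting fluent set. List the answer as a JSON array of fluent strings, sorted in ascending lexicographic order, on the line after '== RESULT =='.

Regress:
  G ∩ del = {}  (empty — regression defined)
  G \ add = {in(p4,t2), pkg_at(p2,portB), truck_at(t2,depot)} \ {pkg_at(p2,portB)} = {in(p4,t2), truck_at(t2,depot)}
  ∪ pre   = {in(p4,t2), truck_at(t2,depot)} ∪ {in(p2,t3), truck_at(t3,portB)}
          = {in(p2,t3), in(p4,t2), truck_at(t2,depot), truck_at(t3,portB)}

== RESULT ==
["in(p2,t3)", "in(p4,t2)", "truck_at(t2,depot)", "truck_at(t3,portB)"]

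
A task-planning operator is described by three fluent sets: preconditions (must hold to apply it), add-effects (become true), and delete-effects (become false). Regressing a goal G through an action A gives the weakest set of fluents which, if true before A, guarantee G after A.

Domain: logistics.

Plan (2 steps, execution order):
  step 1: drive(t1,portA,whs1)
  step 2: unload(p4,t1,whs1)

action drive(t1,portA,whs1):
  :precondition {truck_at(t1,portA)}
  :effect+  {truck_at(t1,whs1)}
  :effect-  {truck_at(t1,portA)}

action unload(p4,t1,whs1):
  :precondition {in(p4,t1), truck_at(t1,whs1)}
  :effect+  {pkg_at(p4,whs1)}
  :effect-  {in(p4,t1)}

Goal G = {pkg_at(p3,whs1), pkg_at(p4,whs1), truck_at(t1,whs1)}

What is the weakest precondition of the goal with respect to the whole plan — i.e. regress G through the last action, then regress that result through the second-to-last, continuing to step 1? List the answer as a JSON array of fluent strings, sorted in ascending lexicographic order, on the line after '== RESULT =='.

Work backward from the goal:
  through step 2 (unload(p4,t1,whs1)): drop {pkg_at(p4,whs1)}, keep {pkg_at(p3,whs1), truck_at(t1,whs1)}, require {in(p4,t1), truck_at(t1,whs1)}
    → {in(p4,t1), pkg_at(p3,whs1), truck_at(t1,whs1)}
  through step 1 (drive(t1,portA,whs1)): drop {truck_at(t1,whs1)}, keep {in(p4,t1), pkg_at(p3,whs1)}, require {truck_at(t1,portA)}
    → {in(p4,t1), pkg_at(p3,whs1), truck_at(t1,portA)}

== RESULT ==
["in(p4,t1)", "pkg_at(p3,whs1)", "truck_at(t1,portA)"]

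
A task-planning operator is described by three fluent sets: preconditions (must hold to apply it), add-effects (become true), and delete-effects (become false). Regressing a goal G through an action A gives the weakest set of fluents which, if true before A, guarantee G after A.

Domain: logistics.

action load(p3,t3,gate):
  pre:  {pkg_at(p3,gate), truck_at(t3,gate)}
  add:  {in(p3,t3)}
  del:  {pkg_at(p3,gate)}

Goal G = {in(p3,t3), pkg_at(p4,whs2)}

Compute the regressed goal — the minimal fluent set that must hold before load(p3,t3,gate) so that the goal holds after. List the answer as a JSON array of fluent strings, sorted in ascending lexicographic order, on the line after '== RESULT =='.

Regress:
  G ∩ del = {}  (empty — regression defined)
  G \ add = {in(p3,t3), pkg_at(p4,whs2)} \ {in(p3,t3)} = {pkg_at(p4,whs2)}
  ∪ pre   = {pkg_at(p4,whs2)} ∪ {pkg_at(p3,gate), truck_at(t3,gate)}
          = {pkg_at(p3,gate), pkg_at(p4,whs2), truck_at(t3,gate)}

== RESULT ==
["pkg_at(p3,gate)", "pkg_at(p4,whs2)", "truck_at(t3,gate)"]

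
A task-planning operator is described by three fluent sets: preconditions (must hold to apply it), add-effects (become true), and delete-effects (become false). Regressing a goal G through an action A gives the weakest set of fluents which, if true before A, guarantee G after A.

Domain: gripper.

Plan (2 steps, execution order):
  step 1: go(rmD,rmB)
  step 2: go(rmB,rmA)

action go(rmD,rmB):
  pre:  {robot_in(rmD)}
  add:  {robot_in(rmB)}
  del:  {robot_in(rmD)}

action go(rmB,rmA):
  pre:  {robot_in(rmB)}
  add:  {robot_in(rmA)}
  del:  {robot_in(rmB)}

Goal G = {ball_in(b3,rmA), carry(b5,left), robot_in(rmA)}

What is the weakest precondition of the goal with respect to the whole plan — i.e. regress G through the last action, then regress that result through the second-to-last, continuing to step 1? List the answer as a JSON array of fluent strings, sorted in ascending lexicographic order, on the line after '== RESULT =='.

Work backward from the goal:
  through step 2 (go(rmB,rmA)): drop {robot_in(rmA)}, keep {ball_in(b3,rmA), carry(b5,left)}, require {robot_in(rmB)}
    → {ball_in(b3,rmA), carry(b5,left), robot_in(rmB)}
  through step 1 (go(rmD,rmB)): drop {robot_in(rmB)}, keep {ball_in(b3,rmA), carry(b5,left)}, require {robot_in(rmD)}
    → {ball_in(b3,rmA), carry(b5,left), robot_in(rmD)}

== RESULT ==
["ball_in(b3,rmA)", "carry(b5,left)", "robot_in(rmD)"]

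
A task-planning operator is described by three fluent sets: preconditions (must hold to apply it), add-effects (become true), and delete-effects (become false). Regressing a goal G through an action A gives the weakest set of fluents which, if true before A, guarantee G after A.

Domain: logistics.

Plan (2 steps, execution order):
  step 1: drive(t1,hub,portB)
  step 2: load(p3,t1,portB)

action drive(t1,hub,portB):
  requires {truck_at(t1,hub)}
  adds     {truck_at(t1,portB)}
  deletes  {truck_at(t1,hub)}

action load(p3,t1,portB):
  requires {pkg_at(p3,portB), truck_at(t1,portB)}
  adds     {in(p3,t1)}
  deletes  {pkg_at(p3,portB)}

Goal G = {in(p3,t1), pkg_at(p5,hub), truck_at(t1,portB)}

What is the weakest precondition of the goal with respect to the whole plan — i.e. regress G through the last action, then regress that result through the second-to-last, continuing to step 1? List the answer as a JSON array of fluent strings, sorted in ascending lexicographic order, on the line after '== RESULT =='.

Work backward from the goal:
  through step 2 (load(p3,t1,portB)): drop {in(p3,t1)}, keep {pkg_at(p5,hub), truck_at(t1,portB)}, require {pkg_at(p3,portB), truck_at(t1,portB)}
    → {pkg_at(p3,portB), pkg_at(p5,hub), truck_at(t1,portB)}
  through step 1 (drive(t1,hub,portB)): drop {truck_at(t1,portB)}, keep {pkg_at(p3,portB), pkg_at(p5,hub)}, require {truck_at(t1,hub)}
    → {pkg_at(p3,portB), pkg_at(p5,hub), truck_at(t1,hub)}

== RESULT ==
["pkg_at(p3,portB)", "pkg_at(p5,hub)", "truck_at(t1,hub)"]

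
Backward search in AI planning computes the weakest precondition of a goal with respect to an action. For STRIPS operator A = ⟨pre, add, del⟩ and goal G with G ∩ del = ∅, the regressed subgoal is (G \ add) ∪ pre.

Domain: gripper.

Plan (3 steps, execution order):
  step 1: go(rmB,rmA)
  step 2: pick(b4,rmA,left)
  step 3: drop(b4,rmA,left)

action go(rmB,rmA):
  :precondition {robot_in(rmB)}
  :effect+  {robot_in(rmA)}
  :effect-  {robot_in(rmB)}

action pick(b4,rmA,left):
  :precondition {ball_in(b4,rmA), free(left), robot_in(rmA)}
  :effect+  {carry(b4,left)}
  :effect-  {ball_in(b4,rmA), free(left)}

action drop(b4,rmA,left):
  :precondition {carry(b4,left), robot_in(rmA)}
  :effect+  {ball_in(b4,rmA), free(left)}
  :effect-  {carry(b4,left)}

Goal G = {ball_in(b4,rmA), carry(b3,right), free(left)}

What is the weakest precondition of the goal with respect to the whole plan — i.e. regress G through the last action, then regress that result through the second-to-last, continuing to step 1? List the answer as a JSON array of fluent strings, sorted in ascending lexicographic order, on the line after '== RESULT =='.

Regress step by step:
  through step 3 (drop(b4,rmA,left)): drop {ball_in(b4,rmA), free(left)}, keep {carry(b3,right)}, require {carry(b4,left), robot_in(rmA)}
    → {carry(b3,right), carry(b4,left), robot_in(rmA)}
  through step 2 (pick(b4,rmA,left)): drop {carry(b4,left)}, keep {carry(b3,right), robot_in(rmA)}, require {ball_in(b4,rmA), free(left), robot_in(rmA)}
    → {ball_in(b4,rmA), carry(b3,right), free(left), robot_in(rmA)}
  through step 1 (go(rmB,rmA)): drop {robot_in(rmA)}, keep {ball_in(b4,rmA), carry(b3,right), free(left)}, require {robot_in(rmB)}
    → {ball_in(b4,rmA), carry(b3,right), free(left), robot_in(rmB)}

== RESULT ==
["ball_in(b4,rmA)", "carry(b3,right)", "free(left)", "robot_in(rmB)"]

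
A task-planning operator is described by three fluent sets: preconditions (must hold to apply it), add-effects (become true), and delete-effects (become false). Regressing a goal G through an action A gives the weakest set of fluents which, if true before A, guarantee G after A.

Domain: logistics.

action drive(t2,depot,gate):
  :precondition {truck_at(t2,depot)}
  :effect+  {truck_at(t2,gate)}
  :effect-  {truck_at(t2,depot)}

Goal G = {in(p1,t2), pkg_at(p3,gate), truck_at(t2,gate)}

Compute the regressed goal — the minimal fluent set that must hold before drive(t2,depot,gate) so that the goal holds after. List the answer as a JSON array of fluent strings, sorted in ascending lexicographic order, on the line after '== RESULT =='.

Regress:
  G ∩ del = {}  (empty — regression defined)
  G \ add = {in(p1,t2), pkg_at(p3,gate), truck_at(t2,gate)} \ {truck_at(t2,gate)} = {in(p1,t2), pkg_at(p3,gate)}
  ∪ pre   = {in(p1,t2), pkg_at(p3,gate)} ∪ {truck_at(t2,depot)}
          = {in(p1,t2), pkg_at(p3,gate), truck_at(t2,depot)}

== RESULT ==
["in(p1,t2)", "pkg_at(p3,gate)", "truck_at(t2,depot)"]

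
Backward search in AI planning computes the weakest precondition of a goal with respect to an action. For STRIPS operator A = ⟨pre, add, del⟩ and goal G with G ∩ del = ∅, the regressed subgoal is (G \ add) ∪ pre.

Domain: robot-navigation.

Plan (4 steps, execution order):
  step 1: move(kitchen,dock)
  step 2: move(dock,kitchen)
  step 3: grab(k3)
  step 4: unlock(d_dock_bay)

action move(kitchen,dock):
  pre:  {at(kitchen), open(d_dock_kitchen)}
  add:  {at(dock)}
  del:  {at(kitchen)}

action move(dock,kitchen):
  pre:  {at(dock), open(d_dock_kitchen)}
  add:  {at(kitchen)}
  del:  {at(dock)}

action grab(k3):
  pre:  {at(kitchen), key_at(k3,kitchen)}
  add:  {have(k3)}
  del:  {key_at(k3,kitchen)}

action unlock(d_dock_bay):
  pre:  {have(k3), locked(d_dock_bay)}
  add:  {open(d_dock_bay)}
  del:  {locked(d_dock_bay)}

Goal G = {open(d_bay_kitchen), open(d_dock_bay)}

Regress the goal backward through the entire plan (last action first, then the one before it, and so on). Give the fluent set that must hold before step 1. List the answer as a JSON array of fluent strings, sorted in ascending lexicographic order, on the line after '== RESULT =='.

Work backward from the goal:
  through step 4 (unlock(d_dock_bay)): drop {open(d_dock_bay)}, keep {open(d_bay_kitchen)}, require {have(k3), locked(d_dock_bay)}
    → {have(k3), locked(d_dock_bay), open(d_bay_kitchen)}
  through step 3 (grab(k3)): drop {have(k3)}, keep {locked(d_dock_bay), open(d_bay_kitchen)}, require {at(kitchen), key_at(k3,kitchen)}
    → {at(kitchen), key_at(k3,kitchen), locked(d_dock_bay), open(d_bay_kitchen)}
  through step 2 (move(dock,kitchen)): drop {at(kitchen)}, keep {key_at(k3,kitchen), locked(d_dock_bay), open(d_bay_kitchen)}, require {at(dock), open(d_dock_kitchen)}
    → {at(dock), key_at(k3,kitchen), locked(d_dock_bay), open(d_bay_kitchen), open(d_dock_kitchen)}
  through step 1 (move(kitchen,dock)): drop {at(dock)}, keep {key_at(k3,kitchen), locked(d_dock_bay), open(d_bay_kitchen), open(d_dock_kitchen)}, require {at(kitchen), open(d_dock_kitchen)}
    → {at(kitchen), key_at(k3,kitchen), locked(d_dock_bay), open(d_bay_kitchen), open(d_dock_kitchen)}

== RESULT ==
["at(kitchen)", "key_at(k3,kitchen)", "locked(d_dock_bay)", "open(d_bay_kitchen)", "open(d_dock_kitchen)"]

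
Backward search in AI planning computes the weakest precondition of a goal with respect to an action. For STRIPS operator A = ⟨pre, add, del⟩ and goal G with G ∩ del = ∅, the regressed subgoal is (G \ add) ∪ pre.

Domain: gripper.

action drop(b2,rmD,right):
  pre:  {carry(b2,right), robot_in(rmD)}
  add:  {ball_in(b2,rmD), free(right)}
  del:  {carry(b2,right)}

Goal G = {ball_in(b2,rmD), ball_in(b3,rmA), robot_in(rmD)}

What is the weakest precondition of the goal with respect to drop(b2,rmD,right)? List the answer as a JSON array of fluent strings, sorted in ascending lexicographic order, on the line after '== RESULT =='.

Compute (G \ add) ∪ pre:
  G ∩ del = {}  (empty — regression defined)
  G \ add = {ball_in(b2,rmD), ball_in(b3,rmA), robot_in(rmD)} \ {ball_in(b2,rmD), free(right)} = {ball_in(b3,rmA), robot_in(rmD)}
  ∪ pre   = {ball_in(b3,rmA), robot_in(rmD)} ∪ {carry(b2,right), robot_in(rmD)}
          = {ball_in(b3,rmA), carry(b2,right), robot_in(rmD)}

== RESULT ==
["ball_in(b3,rmA)", "carry(b2,right)", "robot_in(rmD)"]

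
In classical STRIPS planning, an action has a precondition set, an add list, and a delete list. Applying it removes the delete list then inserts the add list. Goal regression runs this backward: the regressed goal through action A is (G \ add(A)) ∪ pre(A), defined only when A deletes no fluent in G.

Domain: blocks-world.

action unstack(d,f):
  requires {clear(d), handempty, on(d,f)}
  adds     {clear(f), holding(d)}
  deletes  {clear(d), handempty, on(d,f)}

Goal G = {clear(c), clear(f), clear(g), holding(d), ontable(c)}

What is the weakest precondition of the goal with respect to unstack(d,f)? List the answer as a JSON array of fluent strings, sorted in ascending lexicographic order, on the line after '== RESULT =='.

Regress:
  G ∩ del = {}  (empty — regression defined)
  G \ add = {clear(c), clear(f), clear(g), holding(d), ontable(c)} \ {clear(f), holding(d)} = {clear(c), clear(g), ontable(c)}
  ∪ pre   = {clear(c), clear(g), ontable(c)} ∪ {clear(d), handempty, on(d,f)}
          = {clear(c), clear(d), clear(g), handempty, on(d,f), ontable(c)}

== RESULT ==
["clear(c)", "clear(d)", "clear(g)", "handempty", "on(d,f)", "ontable(c)"]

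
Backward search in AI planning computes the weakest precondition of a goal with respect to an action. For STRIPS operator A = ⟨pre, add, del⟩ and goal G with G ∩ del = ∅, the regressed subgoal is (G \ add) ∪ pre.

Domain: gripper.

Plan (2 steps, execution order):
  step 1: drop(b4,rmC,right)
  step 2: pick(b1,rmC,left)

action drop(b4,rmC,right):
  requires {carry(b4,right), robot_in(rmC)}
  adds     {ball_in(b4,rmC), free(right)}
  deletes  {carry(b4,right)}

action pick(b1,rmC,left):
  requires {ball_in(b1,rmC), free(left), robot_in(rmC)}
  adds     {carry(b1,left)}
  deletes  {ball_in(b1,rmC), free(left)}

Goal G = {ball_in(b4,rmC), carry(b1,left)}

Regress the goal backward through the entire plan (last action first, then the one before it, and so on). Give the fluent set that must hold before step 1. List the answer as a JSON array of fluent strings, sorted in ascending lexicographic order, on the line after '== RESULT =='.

Regress step by step:
  through step 2 (pick(b1,rmC,left)): drop {carry(b1,left)}, keep {ball_in(b4,rmC)}, require {ball_in(b1,rmC), free(left), robot_in(rmC)}
    → {ball_in(b1,rmC), ball_in(b4,rmC), free(left), robot_in(rmC)}
  through step 1 (drop(b4,rmC,right)): drop {ball_in(b4,rmC)}, keep {ball_in(b1,rmC), free(left), robot_in(rmC)}, require {carry(b4,right), robot_in(rmC)}
    → {ball_in(b1,rmC), carry(b4,right), free(left), robot_in(rmC)}

== RESULT ==
["ball_in(b1,rmC)", "carry(b4,right)", "free(left)", "robot_in(rmC)"]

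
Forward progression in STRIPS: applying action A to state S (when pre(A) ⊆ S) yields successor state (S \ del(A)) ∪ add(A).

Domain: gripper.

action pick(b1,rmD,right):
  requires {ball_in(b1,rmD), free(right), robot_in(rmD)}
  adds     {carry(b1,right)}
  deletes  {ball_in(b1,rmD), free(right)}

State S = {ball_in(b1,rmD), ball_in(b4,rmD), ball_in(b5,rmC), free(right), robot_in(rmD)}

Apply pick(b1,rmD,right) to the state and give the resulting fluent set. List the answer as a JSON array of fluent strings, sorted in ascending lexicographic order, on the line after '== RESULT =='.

Compute (S \ del) ∪ add:
  pre ⊆ S: {ball_in(b1,rmD), free(right), robot_in(rmD)} ⊆ S  — applicable
  S \ del = {ball_in(b4,rmD), ball_in(b5,rmC), robot_in(rmD)}
  ∪ add   = {ball_in(b4,rmD), ball_in(b5,rmC), carry(b1,right), robot_in(rmD)}

== RESULT ==
["ball_in(b4,rmD)", "ball_in(b5,rmC)", "carry(b1,right)", "robot_in(rmD)"]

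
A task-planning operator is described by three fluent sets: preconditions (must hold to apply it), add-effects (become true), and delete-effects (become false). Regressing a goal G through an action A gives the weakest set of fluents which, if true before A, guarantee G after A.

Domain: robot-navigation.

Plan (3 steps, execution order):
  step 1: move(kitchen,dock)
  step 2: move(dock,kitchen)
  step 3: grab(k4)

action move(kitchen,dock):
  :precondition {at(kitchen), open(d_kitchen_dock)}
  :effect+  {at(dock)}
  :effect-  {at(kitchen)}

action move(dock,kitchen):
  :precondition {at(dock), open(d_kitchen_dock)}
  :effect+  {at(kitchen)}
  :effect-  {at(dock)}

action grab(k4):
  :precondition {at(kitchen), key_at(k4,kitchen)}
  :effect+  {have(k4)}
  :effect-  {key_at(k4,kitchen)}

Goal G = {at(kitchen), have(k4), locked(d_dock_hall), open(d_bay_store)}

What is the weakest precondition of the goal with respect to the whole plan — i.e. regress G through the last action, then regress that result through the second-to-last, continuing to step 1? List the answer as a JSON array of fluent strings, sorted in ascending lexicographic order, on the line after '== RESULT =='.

Work backward from the goal:
  through step 3 (grab(k4)): drop {have(k4)}, keep {at(kitchen), locked(d_dock_hall), open(d_bay_store)}, require {at(kitchen), key_at(k4,kitchen)}
    → {at(kitchen), key_at(k4,kitchen), locked(d_dock_hall), open(d_bay_store)}
  through step 2 (move(dock,kitchen)): drop {at(kitchen)}, keep {key_at(k4,kitchen), locked(d_dock_hall), open(d_bay_store)}, require {at(dock), open(d_kitchen_dock)}
    → {at(dock), key_at(k4,kitchen), locked(d_dock_hall), open(d_bay_store), open(d_kitchen_dock)}
  through step 1 (move(kitchen,dock)): drop {at(dock)}, keep {key_at(k4,kitchen), locked(d_dock_hall), open(d_bay_store), open(d_kitchen_dock)}, require {at(kitchen), open(d_kitchen_dock)}
    → {at(kitchen), key_at(k4,kitchen), locked(d_dock_hall), open(d_bay_store), open(d_kitchen_dock)}

== RESULT ==
["at(kitchen)", "key_at(k4,kitchen)", "locked(d_dock_hall)", "open(d_bay_store)", "open(d_kitchen_dock)"]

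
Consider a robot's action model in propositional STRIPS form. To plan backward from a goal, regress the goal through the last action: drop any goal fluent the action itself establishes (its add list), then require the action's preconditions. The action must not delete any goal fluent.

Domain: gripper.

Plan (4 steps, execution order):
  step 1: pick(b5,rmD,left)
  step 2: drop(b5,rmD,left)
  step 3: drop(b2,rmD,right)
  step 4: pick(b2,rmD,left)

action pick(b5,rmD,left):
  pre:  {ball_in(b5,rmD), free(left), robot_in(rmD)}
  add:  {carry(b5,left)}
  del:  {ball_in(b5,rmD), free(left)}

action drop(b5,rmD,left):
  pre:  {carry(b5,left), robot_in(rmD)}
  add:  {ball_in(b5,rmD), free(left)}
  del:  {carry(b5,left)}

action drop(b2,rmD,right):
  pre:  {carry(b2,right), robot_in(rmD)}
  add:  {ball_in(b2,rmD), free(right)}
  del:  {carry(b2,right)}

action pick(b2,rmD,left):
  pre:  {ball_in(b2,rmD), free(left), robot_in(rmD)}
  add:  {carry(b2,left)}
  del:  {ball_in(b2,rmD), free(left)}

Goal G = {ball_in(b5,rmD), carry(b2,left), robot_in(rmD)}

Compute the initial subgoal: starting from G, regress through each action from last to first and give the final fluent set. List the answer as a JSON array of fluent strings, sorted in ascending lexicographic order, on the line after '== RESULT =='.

Work backward from the goal:
  through step 4 (pick(b2,rmD,left)): drop {carry(b2,left)}, keep {ball_in(b5,rmD), robot_in(rmD)}, require {ball_in(b2,rmD), free(left), robot_in(rmD)}
    → {ball_in(b2,rmD), ball_in(b5,rmD), free(left), robot_in(rmD)}
  through step 3 (drop(b2,rmD,right)): drop {ball_in(b2,rmD)}, keep {ball_in(b5,rmD), free(left), robot_in(rmD)}, require {carry(b2,right), robot_in(rmD)}
    → {ball_in(b5,rmD), carry(b2,right), free(left), robot_in(rmD)}
  through step 2 (drop(b5,rmD,left)): drop {ball_in(b5,rmD), free(left)}, keep {carry(b2,right), robot_in(rmD)}, require {carry(b5,left), robot_in(rmD)}
    → {carry(b2,right), carry(b5,left), robot_in(rmD)}
  through step 1 (pick(b5,rmD,left)): drop {carry(b5,left)}, keep {carry(b2,right), robot_in(rmD)}, require {ball_in(b5,rmD), free(left), robot_in(rmD)}
    → {ball_in(b5,rmD), carry(b2,right), free(left), robot_in(rmD)}

== RESULT ==
["ball_in(b5,rmD)", "carry(b2,right)", "free(left)", "robot_in(rmD)"]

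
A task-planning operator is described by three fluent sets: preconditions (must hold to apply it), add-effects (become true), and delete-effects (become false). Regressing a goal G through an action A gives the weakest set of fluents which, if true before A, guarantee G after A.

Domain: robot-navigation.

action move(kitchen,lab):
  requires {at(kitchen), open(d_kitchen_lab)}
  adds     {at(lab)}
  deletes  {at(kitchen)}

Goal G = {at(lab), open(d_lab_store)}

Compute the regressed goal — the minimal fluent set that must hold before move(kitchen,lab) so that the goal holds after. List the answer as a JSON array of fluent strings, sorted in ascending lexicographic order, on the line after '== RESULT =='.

Compute (G \ add) ∪ pre:
  G ∩ del = {}  (empty — regression defined)
  G \ add = {at(lab), open(d_lab_store)} \ {at(lab)} = {open(d_lab_store)}
  ∪ pre   = {open(d_lab_store)} ∪ {at(kitchen), open(d_kitchen_lab)}
          = {at(kitchen), open(d_kitchen_lab), open(d_lab_store)}

== RESULT ==
["at(kitchen)", "open(d_kitchen_lab)", "open(d_lab_store)"]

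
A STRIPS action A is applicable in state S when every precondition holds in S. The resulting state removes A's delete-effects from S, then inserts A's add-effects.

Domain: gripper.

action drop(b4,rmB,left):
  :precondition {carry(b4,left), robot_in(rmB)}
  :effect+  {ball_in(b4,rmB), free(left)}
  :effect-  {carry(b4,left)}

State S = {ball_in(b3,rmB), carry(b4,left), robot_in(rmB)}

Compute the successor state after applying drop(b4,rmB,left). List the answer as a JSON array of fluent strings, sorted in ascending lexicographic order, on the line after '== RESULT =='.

Progress:
  pre ⊆ S: {carry(b4,left), robot_in(rmB)} ⊆ S  — applicable
  S \ del = {ball_in(b3,rmB), robot_in(rmB)}
  ∪ add   = {ball_in(b3,rmB), ball_in(b4,rmB), free(left), robot_in(rmB)}

== RESULT ==
["ball_in(b3,rmB)", "ball_in(b4,rmB)", "free(left)", "robot_in(rmB)"]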